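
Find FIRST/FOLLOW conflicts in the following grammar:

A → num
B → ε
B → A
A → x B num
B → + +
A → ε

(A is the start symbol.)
Nullable non-terminals: A, B.
FIRST sets used below: FIRST(A) = { 'num', 'x', ε }

A: nullable alternative(s) A → ε; FOLLOW(A) = { $, 'num' }
  A → num: FIRST \ {ε} = { 'num' } — overlaps FOLLOW(A) on { 'num' }: CONFLICT
  A → x B num: FIRST \ {ε} = { 'x' } — disjoint from FOLLOW(A)
  A → ε: FIRST \ {ε} = { } — this is the only nullable alternative, skip

B: nullable alternative(s) B → ε, B → A; FOLLOW(B) = { 'num' }
  B → ε: FIRST \ {ε} = { } — disjoint from FOLLOW(B)
  B → A: FIRST \ {ε} = { 'num', 'x' } — overlaps FOLLOW(B) on { 'num' }: CONFLICT
  B → + +: FIRST \ {ε} = { '+' } — disjoint from FOLLOW(B)

So the grammar has 2 FIRST/FOLLOW conflicts (marked CONFLICT above).

Answer: Yes. A → num with FOLLOW(A) on { 'num' }; B → A with FOLLOW(B) on { 'num' }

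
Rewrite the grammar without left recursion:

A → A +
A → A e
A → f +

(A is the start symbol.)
A is directly left-recursive. The standard transformation for
  A → A α₁ | ... | A α_m | β₁ | ... | β_n
is
  A  → β₁ A' | ... | β_n A'
  A' → α₁ A' | ... | α_m A' | ε

A → f + becomes A → f + A'
A → A + becomes A' → + A'
A → A e becomes A' → e A'
Add A' → ε

Resulting grammar:
A → f + A'
A' → + A'
A' → e A'
A' → ε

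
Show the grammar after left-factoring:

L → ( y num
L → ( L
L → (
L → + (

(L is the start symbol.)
L → ( L'
L' → y num
L' → L
L' → ε
L → + (

Left-factoring transforms A → αβ₁ | αβ₂ into A → αA' and A' → β₁ | β₂
(α is the longest common prefix among the alternatives). Repeat until
no nonterminal has two alternatives with a common prefix.

Round 1: L has alternatives sharing prefix '('. Introduce L': L → ( L'
  Add: L' → y num
  Add: L' → L
  Add: L' → ε

No remaining common prefixes — done.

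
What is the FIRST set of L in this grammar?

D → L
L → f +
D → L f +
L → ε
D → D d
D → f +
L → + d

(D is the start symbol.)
To compute FIRST(L), examine every production with L on the left-hand side, reading each right-hand side left to right until a non-nullable symbol is reached.

From L → f +:
  - f is a terminal: add 'f' and stop
From L → ε:
  - ε-production, so ε ∈ FIRST(L)
From L → + d:
  - '+' is a terminal: add '+' and stop

Collecting: FIRST(L) = { '+', 'f', ε }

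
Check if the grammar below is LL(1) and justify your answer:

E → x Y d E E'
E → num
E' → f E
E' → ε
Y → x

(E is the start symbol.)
No. Predict set conflict for E': { 'f' }

Relevant sets:
  FOLLOW(E') = { $, 'f' }

For E:
  PREDICT(E → x Y d E E') = { 'x' }
  PREDICT(E → num) = { 'num' }
For E':
  PREDICT(E' → f E) = { 'f' }
  PREDICT(E' → ε) = { $, 'f' }
Y has a single production, so nothing to check there.

Conflict found: Predict set conflict for E': { 'f' }
The grammar is NOT LL(1).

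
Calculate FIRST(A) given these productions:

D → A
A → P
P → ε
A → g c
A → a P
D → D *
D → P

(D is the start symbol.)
FIRST sets of the other non-terminals involved (by the same procedure, iterated to a fixed point):
  FIRST(P) = { ε }

From A → P:
  - P is a non-terminal: add FIRST(P) \ {ε} = { }
    P is nullable and nothing follows, so the whole right-hand side can vanish: ε ∈ FIRST(A)
From A → g c:
  - g is a terminal: add 'g' and stop
From A → a P:
  - a is a terminal: add 'a' and stop

Collecting: FIRST(A) = { 'a', 'g', ε }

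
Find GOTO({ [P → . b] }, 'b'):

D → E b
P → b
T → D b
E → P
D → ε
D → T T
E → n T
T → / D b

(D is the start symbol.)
{ [P → b .] }

GOTO(I, 'b') = CLOSURE({ [A → αX.β] : [A → α.Xβ] ∈ I, X = 'b' })

Items with dot before 'b', with the dot advanced:
  [P → . b] → [P → b .]
Closure adds nothing (no advanced item has the dot before a non-terminal).

GOTO = { [P → b .] }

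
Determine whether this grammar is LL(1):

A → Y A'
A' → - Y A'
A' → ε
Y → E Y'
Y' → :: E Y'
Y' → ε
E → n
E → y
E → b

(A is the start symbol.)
Yes, the grammar is LL(1).

A grammar is LL(1) if for each non-terminal N with multiple productions, the predict sets of those productions are pairwise disjoint, where PREDICT(N → α) = (FIRST(α) \ {ε}) ∪ (FOLLOW(N) if α ⇒* ε).

Relevant sets:
  FOLLOW(A') = { $ }
  FOLLOW(Y') = { $, '-' }

For A':
  PREDICT(A' → '-' Y A') = { '-' }
  PREDICT(A' → ε) = { $ }
For Y':
  PREDICT(Y' → :: E Y') = { '::' }
  PREDICT(Y' → ε) = { $, '-' }
For E:
  PREDICT(E → n) = { 'n' }
  PREDICT(E → y) = { 'y' }
  PREDICT(E → b) = { 'b' }
A, Y have a single production, so nothing to check there.

All predict sets are disjoint. The grammar IS LL(1).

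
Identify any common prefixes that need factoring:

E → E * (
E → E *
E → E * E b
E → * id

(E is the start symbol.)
Yes, E has productions with common prefix 'E *'

Left-factoring is needed when two productions for the same non-terminal
share a common prefix on the right-hand side.

Productions for E:
  E → E * (
  E → E *
  E → E * E b
  E → * id

Found common prefix 'E *' in productions for E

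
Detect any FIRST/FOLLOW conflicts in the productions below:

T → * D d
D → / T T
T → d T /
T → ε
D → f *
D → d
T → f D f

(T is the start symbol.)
A FIRST/FOLLOW conflict occurs when a non-terminal N has a nullable alternative N → β (β ⇒* ε) and another alternative N → α with FIRST(α) ∩ FOLLOW(N) ≠ ∅: on such a lookahead the parser cannot decide between expanding α and letting N vanish via β.

Nullable non-terminals: T.

T: nullable alternative(s) T → ε; FOLLOW(T) = { $, '*', '/', 'd', 'f' }
  T → * D d: FIRST \ {ε} = { '*' } — overlaps FOLLOW(T) on { '*' }: CONFLICT
  T → d T /: FIRST \ {ε} = { 'd' } — overlaps FOLLOW(T) on { 'd' }: CONFLICT
  T → ε: FIRST \ {ε} = { } — this is the only nullable alternative, skip
  T → f D f: FIRST \ {ε} = { 'f' } — overlaps FOLLOW(T) on { 'f' }: CONFLICT

D has no nullable alternative, so no FIRST/FOLLOW check is needed there.

So the grammar has 3 FIRST/FOLLOW conflicts (marked CONFLICT above).

Answer: Yes. T → '*' D d with FOLLOW(T) on { '*' }; T → d T '/' with FOLLOW(T) on { 'd' }; T → f D f with FOLLOW(T) on { 'f' }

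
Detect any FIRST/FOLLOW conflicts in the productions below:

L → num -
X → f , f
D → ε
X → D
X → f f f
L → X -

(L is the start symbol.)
A FIRST/FOLLOW conflict occurs when a non-terminal N has a nullable alternative N → β (β ⇒* ε) and another alternative N → α with FIRST(α) ∩ FOLLOW(N) ≠ ∅: on such a lookahead the parser cannot decide between expanding α and letting N vanish via β.

Nullable non-terminals: D, X.
FIRST sets used below: FIRST(D) = { ε }
D has a nullable alternative but only one production, so nothing to check.

X: nullable alternative(s) X → D; FOLLOW(X) = { '-' }
  X → f , f: FIRST \ {ε} = { 'f' } — disjoint from FOLLOW(X)
  X → D: FIRST \ {ε} = { } — this is the only nullable alternative, skip
  X → f f f: FIRST \ {ε} = { 'f' } — disjoint from FOLLOW(X)

L has no nullable alternative, so no FIRST/FOLLOW check is needed there.

No FIRST/FOLLOW conflicts found.

Answer: No FIRST/FOLLOW conflicts.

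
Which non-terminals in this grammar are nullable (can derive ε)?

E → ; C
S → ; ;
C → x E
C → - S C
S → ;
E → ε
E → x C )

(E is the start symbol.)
A non-terminal is nullable if it can derive ε (the empty string): either it has an ε-production, or it has a production whose right-hand side consists entirely of nullable non-terminals.

ε-productions: E → ε
So E is immediately nullable.
No further non-terminal can be added: every production for the remaining non-terminals contains a terminal or a non-nullable non-terminal.
Nullable = { 'E' }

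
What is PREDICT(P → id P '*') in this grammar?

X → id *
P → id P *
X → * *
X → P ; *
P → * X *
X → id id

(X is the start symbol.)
{ 'id' }

PREDICT(P → id P '*') = (FIRST(RHS) \ {ε}) ∪ (FOLLOW(P) if ε ∈ FIRST(RHS), i.e. RHS ⇒* ε)
FIRST(id P '*') = { 'id' }
ε ∉ FIRST(id P '*'), so FOLLOW(P) is not added.
PREDICT(P → id P '*') = { 'id' }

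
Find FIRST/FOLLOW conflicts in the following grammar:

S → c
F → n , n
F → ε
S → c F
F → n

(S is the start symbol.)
No FIRST/FOLLOW conflicts.

A FIRST/FOLLOW conflict occurs when a non-terminal N has a nullable alternative N → β (β ⇒* ε) and another alternative N → α with FIRST(α) ∩ FOLLOW(N) ≠ ∅: on such a lookahead the parser cannot decide between expanding α and letting N vanish via β.

Nullable non-terminals: F.

F: nullable alternative(s) F → ε; FOLLOW(F) = { $ }
  F → n , n: FIRST \ {ε} = { 'n' } — disjoint from FOLLOW(F)
  F → ε: FIRST \ {ε} = { } — this is the only nullable alternative, skip
  F → n: FIRST \ {ε} = { 'n' } — disjoint from FOLLOW(F)

S has no nullable alternative, so no FIRST/FOLLOW check is needed there.

No FIRST/FOLLOW conflicts found.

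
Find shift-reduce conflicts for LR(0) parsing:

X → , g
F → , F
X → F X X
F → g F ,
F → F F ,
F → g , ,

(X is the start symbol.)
Yes — I7: [F → g F , .] vs [F → . , F]; I9: [F → F F , .] vs [F → . , F]; I11: [F → , F .] vs [F → . , F]; I12: [F → g , , .] vs [F → . , F]; I16: [F → F F , .] vs [F → . , F]; I17: [X → , g .] vs [F → . , F]

Augment with X' → X and build the canonical LR(0) collection (I0 = CLOSURE({[X' → . X]}), then GOTO on every symbol after a dot until no new states appear). It has 18 states:
  I0: { [F → . , F], [F → . F F ,], [F → . g , ,], [F → . g F ,], [X → . , g], [X → . F X X], [X' → . X] }  — shift
  I1: { [F → , . F], [F → . , F], [F → . F F ,], [F → . g , ,], [F → . g F ,], [X → , . g] }  — shift
  I2: { [F → . , F], [F → . F F ,], [F → . g , ,], [F → . g F ,], [F → F . F ,], [X → . , g], [X → . F X X], [X → F . X X] }  — shift
  I3: { [X' → X .] }  — accept
  I4: { [F → . , F], [F → . F F ,], [F → . g , ,], [F → . g F ,], [F → g . , ,], [F → g . F ,] }  — shift
  I5: { [F → , . F], [F → . , F], [F → . F F ,], [F → . g , ,], [F → . g F ,], [F → g , . ,] }  — shift
  I6: { [F → . , F], [F → . F F ,], [F → . g , ,], [F → . g F ,], [F → F . F ,], [F → g F . ,] }  — shift
  I7: { [F → , . F], [F → . , F], [F → . F F ,], [F → . g , ,], [F → . g F ,], [F → g F , .] }  — shift, reduce
  I8: { [F → . , F], [F → . F F ,], [F → . g , ,], [F → . g F ,], [F → F . F ,], [F → F F . ,] }  — shift
  I9: { [F → , . F], [F → . , F], [F → . F F ,], [F → . g , ,], [F → . g F ,], [F → F F , .] }  — shift, reduce
  I10: { [F → , . F], [F → . , F], [F → . F F ,], [F → . g , ,], [F → . g F ,] }  — shift
  I11: { [F → , F .], [F → . , F], [F → . F F ,], [F → . g , ,], [F → . g F ,], [F → F . F ,] }  — shift, reduce
  I12: { [F → , . F], [F → . , F], [F → . F F ,], [F → . g , ,], [F → . g F ,], [F → g , , .] }  — shift, reduce
  I13: { [F → . , F], [F → . F F ,], [F → . g , ,], [F → . g F ,], [F → F . F ,], [F → F F . ,], [X → . , g], [X → . F X X], [X → F . X X] }  — shift
  I14: { [F → . , F], [F → . F F ,], [F → . g , ,], [F → . g F ,], [X → . , g], [X → . F X X], [X → F X . X] }  — shift
  I15: { [X → F X X .] }  — reduce
  I16: { [F → , . F], [F → . , F], [F → . F F ,], [F → . g , ,], [F → . g F ,], [F → F F , .], [X → , . g] }  — shift, reduce
  I17: { [F → . , F], [F → . F F ,], [F → . g , ,], [F → . g F ,], [F → g . , ,], [F → g . F ,], [X → , g .] }  — shift, reduce

I7 contains reduce item [F → g F , .] and shift items [F → . , F], [F → . g , ,], [F → . g F ,] — shift-reduce conflict.
I9 contains reduce item [F → F F , .] and shift items [F → . , F], [F → . g , ,], [F → . g F ,] — shift-reduce conflict.
I11 contains reduce item [F → , F .] and shift items [F → . , F], [F → . g , ,], [F → . g F ,] — shift-reduce conflict.
I12 contains reduce item [F → g , , .] and shift items [F → . , F], [F → . g , ,], [F → . g F ,] — shift-reduce conflict.
I16 contains reduce item [F → F F , .] and shift items [F → . , F], [F → . g , ,], [F → . g F ,], [X → , . g] — shift-reduce conflict.
I17 contains reduce item [X → , g .] and shift items [F → . , F], [F → . g , ,], [F → g . , ,], [F → . g F ,] — shift-reduce conflict.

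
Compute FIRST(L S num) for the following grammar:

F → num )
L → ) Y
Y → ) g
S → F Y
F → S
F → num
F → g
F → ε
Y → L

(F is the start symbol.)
FIRST sets of the non-terminals involved (from the grammar, by fixed-point iteration):
  FIRST(L) = { ')' }

To compute FIRST(L S num), process the symbols left to right:
Symbol L is a non-terminal. Add FIRST(L) \ {ε} = { ')' }
L is not nullable (ε ∉ FIRST(L)), so stop here.
FIRST(L S num) = { ')' }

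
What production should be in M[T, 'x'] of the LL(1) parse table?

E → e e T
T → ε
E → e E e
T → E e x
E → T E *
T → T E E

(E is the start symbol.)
Empty (error entry)

To find M[T, 'x'], we find productions for T where 'x' is in the predict set (PREDICT(N → α) = (FIRST(α) \ {ε}) ∪ (FOLLOW(N) if α ⇒* ε)).

Relevant sets:
  FIRST(E) = { 'e' }
  FIRST(T) = { 'e', ε }
  FOLLOW(T) = { $, '*', 'e' }

T → ε: PREDICT = { $, '*', 'e' }
T → E e x: PREDICT = { 'e' }
T → T E E: PREDICT = { 'e' }

M[T, 'x'] is empty (no production applies)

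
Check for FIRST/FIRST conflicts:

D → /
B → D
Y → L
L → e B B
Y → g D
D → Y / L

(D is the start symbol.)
No FIRST/FIRST conflicts.

A FIRST/FIRST conflict occurs when two productions N → α and N → β for the same non-terminal have FIRST(α) ∩ FIRST(β) ≠ ∅ (with ε ∈ FIRST of a nullable right-hand side, so two nullable alternatives also conflict).

FIRST sets of the non-terminals at (or reachable through a nullable prefix from) the front of some alternative:
  FIRST(Y) = { 'e', 'g' }
  FIRST(L) = { 'e' }

Productions for D:
  D → /: FIRST = { '/' }
  D → Y / L: FIRST = { 'e', 'g' }
Productions for Y:
  Y → L: FIRST = { 'e' }
  Y → g D: FIRST = { 'g' }
B, L have only one production, so no FIRST/FIRST conflict is possible there.

All alternatives of each non-terminal have pairwise disjoint FIRST sets.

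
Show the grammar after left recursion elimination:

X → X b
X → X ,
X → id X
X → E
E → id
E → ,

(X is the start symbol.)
X → id X X'
X → E X'
X' → b X'
X' → , X'
X' → ε
E → id
E → ,

X is directly left-recursive. The standard transformation for
  A → A α₁ | ... | A α_m | β₁ | ... | β_n
is
  A  → β₁ A' | ... | β_n A'
  A' → α₁ A' | ... | α_m A' | ε

X → id X becomes X → id X X'
X → E becomes X → E X'
X → X b becomes X' → b X'
X → X , becomes X' → , X'
Add X' → ε

Productions for other non-terminals are unchanged:
  E → id
  E → ,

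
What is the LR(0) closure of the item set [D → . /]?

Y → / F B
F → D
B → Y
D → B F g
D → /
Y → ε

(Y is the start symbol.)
To compute CLOSURE, for each item [A → α.Bβ] where B is a non-terminal, add [B → .γ] for all productions B → γ; repeat for the newly added items until nothing changes.

Start with: [D → . /]
The dot precedes the terminal '/', so nothing is added.

CLOSURE = { [D → . /] }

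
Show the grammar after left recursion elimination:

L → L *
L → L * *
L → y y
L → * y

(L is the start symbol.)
L → y y L'
L → * y L'
L' → * L'
L' → * * L'
L' → ε

L is directly left-recursive. The standard transformation for
  A → A α₁ | ... | A α_m | β₁ | ... | β_n
is
  A  → β₁ A' | ... | β_n A'
  A' → α₁ A' | ... | α_m A' | ε

L → y y becomes L → y y L'
L → * y becomes L → * y L'
L → L * becomes L' → * L'
L → L * * becomes L' → * * L'
Add L' → ε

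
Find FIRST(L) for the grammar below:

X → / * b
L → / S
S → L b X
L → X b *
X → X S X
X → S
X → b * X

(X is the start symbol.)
{ '/', 'b' }

To compute FIRST(L), examine every production with L on the left-hand side, reading each right-hand side left to right until a non-nullable symbol is reached.

FIRST sets of the other non-terminals involved (by the same procedure, iterated to a fixed point):
  FIRST(X) = { '/', 'b' }

From L → / S:
  - '/' is a terminal: add '/' and stop
From L → X b *:
  - X is a non-terminal: add FIRST(X) \ {ε} = { '/', 'b' }
    X is not nullable, so stop

Collecting: FIRST(L) = { '/', 'b' }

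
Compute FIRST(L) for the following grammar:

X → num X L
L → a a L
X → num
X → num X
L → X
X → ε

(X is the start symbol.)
FIRST sets of the other non-terminals involved (by the same procedure, iterated to a fixed point):
  FIRST(X) = { 'num', ε }

From L → a a L:
  - a is a terminal: add 'a' and stop
From L → X:
  - X is a non-terminal: add FIRST(X) \ {ε} = { 'num' }
    X is nullable and nothing follows, so the whole right-hand side can vanish: ε ∈ FIRST(L)

Collecting: FIRST(L) = { 'a', 'num', ε }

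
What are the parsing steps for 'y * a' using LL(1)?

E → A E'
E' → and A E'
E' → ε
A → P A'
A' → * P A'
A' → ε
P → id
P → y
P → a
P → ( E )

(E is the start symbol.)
Stack is shown with the top on the left.

Stack        Input    Action
----------------------------
E $          y * a $  output E → A E'
A E' $       y * a $  output A → P A'
P A' E' $    y * a $  output P → y
y A' E' $    y * a $  match 'y'
A' E' $      * a $    output A' → * P A'
* P A' E' $  * a $    match '*'
P A' E' $    a $      output P → a
a A' E' $    a $      match 'a'
A' E' $      $        output A' → ε
E' $         $        output E' → ε
$            $        accept

The string is accepted.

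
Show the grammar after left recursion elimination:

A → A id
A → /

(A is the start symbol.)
A → / A'
A' → id A'
A' → ε

A is directly left-recursive. The standard transformation for
  A → A α₁ | ... | A α_m | β₁ | ... | β_n
is
  A  → β₁ A' | ... | β_n A'
  A' → α₁ A' | ... | α_m A' | ε

A → / becomes A → / A'
A → A id becomes A' → id A'
Add A' → ε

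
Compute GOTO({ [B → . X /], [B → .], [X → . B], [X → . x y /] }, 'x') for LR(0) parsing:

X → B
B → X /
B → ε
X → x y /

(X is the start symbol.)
{ [X → x . y /] }

GOTO(I, 'x') = CLOSURE({ [A → αX.β] : [A → α.Xβ] ∈ I, X = 'x' })

Items with dot before 'x', with the dot advanced:
  [X → . x y /] → [X → x . y /]
Closure adds nothing (no advanced item has the dot before a non-terminal).

GOTO = { [X → x . y /] }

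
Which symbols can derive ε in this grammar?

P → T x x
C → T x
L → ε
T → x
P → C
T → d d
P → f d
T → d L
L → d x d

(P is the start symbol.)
A non-terminal is nullable if it can derive ε (the empty string): either it has an ε-production, or it has a production whose right-hand side consists entirely of nullable non-terminals.

ε-productions: L → ε
So L is immediately nullable.
No further non-terminal can be added: every production for the remaining non-terminals contains a terminal or a non-nullable non-terminal.
Nullable = { 'L' }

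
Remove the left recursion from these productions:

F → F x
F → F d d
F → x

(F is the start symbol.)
F is directly left-recursive. The standard transformation for
  A → A α₁ | ... | A α_m | β₁ | ... | β_n
is
  A  → β₁ A' | ... | β_n A'
  A' → α₁ A' | ... | α_m A' | ε

F → x becomes F → x F'
F → F x becomes F' → x F'
F → F d d becomes F' → d d F'
Add F' → ε

Resulting grammar:
F → x F'
F' → x F'
F' → d d F'
F' → ε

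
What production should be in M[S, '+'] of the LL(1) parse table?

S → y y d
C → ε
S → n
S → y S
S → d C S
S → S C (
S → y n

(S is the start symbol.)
Empty (error entry)

To find M[S, '+'], we find productions for S where '+' is in the predict set (PREDICT(N → α) = (FIRST(α) \ {ε}) ∪ (FOLLOW(N) if α ⇒* ε)).

Relevant sets:
  FIRST(S) = { 'd', 'n', 'y' }

S → y y d: PREDICT = { 'y' }
S → n: PREDICT = { 'n' }
S → y S: PREDICT = { 'y' }
S → d C S: PREDICT = { 'd' }
S → S C (: PREDICT = { 'd', 'n', 'y' }
S → y n: PREDICT = { 'y' }

M[S, '+'] is empty (no production applies)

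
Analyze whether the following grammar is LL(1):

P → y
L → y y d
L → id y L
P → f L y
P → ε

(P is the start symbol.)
Relevant sets:
  FOLLOW(P) = { $ }

For P:
  PREDICT(P → y) = { 'y' }
  PREDICT(P → f L y) = { 'f' }
  PREDICT(P → ε) = { $ }
For L:
  PREDICT(L → y y d) = { 'y' }
  PREDICT(L → id y L) = { 'id' }

All predict sets are disjoint. The grammar IS LL(1).

Answer: Yes, the grammar is LL(1).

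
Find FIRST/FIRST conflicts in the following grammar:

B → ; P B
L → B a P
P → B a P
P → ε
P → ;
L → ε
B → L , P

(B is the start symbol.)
FIRST sets of the non-terminals at (or reachable through a nullable prefix from) the front of some alternative:
  FIRST(L) = { ',', ';', ε }
  FIRST(B) = { ',', ';' }

Productions for B:
  B → ; P B: FIRST = { ';' }
  B → L , P: FIRST = { ',', ';' }
Productions for L:
  L → B a P: FIRST = { ',', ';' }
  L → ε: FIRST = { ε }
Productions for P:
  P → B a P: FIRST = { ',', ';' }
  P → ε: FIRST = { ε }
  P → ;: FIRST = { ';' }

Conflict for B: B → ; P B and B → L , P
  Overlap: { ';' }
Conflict for P: P → B a P and P → ;
  Overlap: { ';' }

Answer: Yes. B → ';' P B / B → L ',' P on { ';' }; P → B a P / P → ';' on { ';' }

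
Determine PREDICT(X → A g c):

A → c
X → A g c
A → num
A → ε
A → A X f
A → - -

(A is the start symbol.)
{ '-', 'c', 'g', 'num' }

PREDICT(X → A g c) = (FIRST(RHS) \ {ε}) ∪ (FOLLOW(X) if ε ∈ FIRST(RHS), i.e. RHS ⇒* ε)
FIRST(A) = { '-', 'c', 'g', 'num', ε }
FIRST(A g c) = { '-', 'c', 'g', 'num' }
ε ∉ FIRST(A g c), so FOLLOW(X) is not added.
PREDICT(X → A g c) = { '-', 'c', 'g', 'num' }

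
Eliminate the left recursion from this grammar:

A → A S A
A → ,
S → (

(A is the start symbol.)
A is directly left-recursive. The standard transformation for
  A → A α₁ | ... | A α_m | β₁ | ... | β_n
is
  A  → β₁ A' | ... | β_n A'
  A' → α₁ A' | ... | α_m A' | ε

A → , becomes A → , A'
A → A S A becomes A' → S A A'
Add A' → ε

Productions for other non-terminals are unchanged:
  S → (

Resulting grammar:
A → , A'
A' → S A A'
A' → ε
S → (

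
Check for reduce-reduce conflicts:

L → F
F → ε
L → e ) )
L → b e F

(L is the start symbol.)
Augment with L' → L and build the canonical LR(0) collection (I0 = CLOSURE({[L' → . L]}), then GOTO on every symbol after a dot until no new states appear). It has 9 states:
  I0: { [F → .], [L → . F], [L → . b e F], [L → . e ) )], [L' → . L] }  — shift, reduce
  I1: { [L → F .] }  — reduce
  I2: { [L' → L .] }  — accept
  I3: { [L → b . e F] }  — shift
  I4: { [L → e . ) )] }  — shift
  I5: { [L → e ) . )] }  — shift
  I6: { [L → e ) ) .] }  — reduce
  I7: { [F → .], [L → b e . F] }  — reduce
  I8: { [L → b e F .] }  — reduce

No state contains more than one complete item.

Answer: No reduce-reduce conflicts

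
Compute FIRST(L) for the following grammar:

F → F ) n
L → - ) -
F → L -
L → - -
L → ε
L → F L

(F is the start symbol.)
FIRST sets of the other non-terminals involved (by the same procedure, iterated to a fixed point):
  FIRST(F) = { '-' }

From L → - ) -:
  - '-' is a terminal: add '-' and stop
From L → - -:
  - '-' is a terminal: add '-' and stop
From L → ε:
  - ε-production, so ε ∈ FIRST(L)
From L → F L:
  - F is a non-terminal: add FIRST(F) \ {ε} = { '-' }
    F is not nullable, so stop

Collecting: FIRST(L) = { '-', ε }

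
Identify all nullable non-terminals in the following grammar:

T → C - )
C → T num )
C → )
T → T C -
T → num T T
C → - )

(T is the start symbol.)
None

There are no ε-productions, so no non-terminal can derive ε.
No non-terminals are nullable.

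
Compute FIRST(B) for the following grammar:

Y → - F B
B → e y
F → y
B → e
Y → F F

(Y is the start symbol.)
From B → e y:
  - e is a terminal: add 'e' and stop
From B → e:
  - e is a terminal: add 'e' and stop

Collecting: FIRST(B) = { 'e' }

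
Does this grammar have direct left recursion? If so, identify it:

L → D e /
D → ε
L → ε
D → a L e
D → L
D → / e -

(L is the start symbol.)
L → D e /: starts with D
D → ε: starts with ε
L → ε: starts with ε
D → a L e: starts with a
D → L: starts with L
D → / e -: starts with '/'

No direct left recursion found.

Answer: No direct left recursion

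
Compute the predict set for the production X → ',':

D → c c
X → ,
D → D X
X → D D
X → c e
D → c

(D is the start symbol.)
PREDICT(X → ',') = (FIRST(RHS) \ {ε}) ∪ (FOLLOW(X) if ε ∈ FIRST(RHS), i.e. RHS ⇒* ε)
FIRST(',') = { ',' }
ε ∉ FIRST(','), so FOLLOW(X) is not added.
PREDICT(X → ',') = { ',' }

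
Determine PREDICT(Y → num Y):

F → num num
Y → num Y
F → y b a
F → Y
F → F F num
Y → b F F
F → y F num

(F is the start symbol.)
{ 'num' }

PREDICT(Y → num Y) = (FIRST(RHS) \ {ε}) ∪ (FOLLOW(Y) if ε ∈ FIRST(RHS), i.e. RHS ⇒* ε)
FIRST(num Y) = { 'num' }
ε ∉ FIRST(num Y), so FOLLOW(Y) is not added.
PREDICT(Y → num Y) = { 'num' }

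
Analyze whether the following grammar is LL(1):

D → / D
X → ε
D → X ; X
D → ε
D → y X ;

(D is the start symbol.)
A grammar is LL(1) if for each non-terminal N with multiple productions, the predict sets of those productions are pairwise disjoint, where PREDICT(N → α) = (FIRST(α) \ {ε}) ∪ (FOLLOW(N) if α ⇒* ε).

Relevant sets:
  FIRST(X) = { ε }
  FOLLOW(D) = { $ }

For D:
  PREDICT(D → '/' D) = { '/' }
  PREDICT(D → X ';' X) = { ';' }
  PREDICT(D → ε) = { $ }
  PREDICT(D → y X ';') = { 'y' }
X has a single production, so nothing to check there.

All predict sets are disjoint. The grammar IS LL(1).

Answer: Yes, the grammar is LL(1).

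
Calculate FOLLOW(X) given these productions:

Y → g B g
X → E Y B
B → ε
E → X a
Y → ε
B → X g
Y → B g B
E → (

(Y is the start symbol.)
{ 'a', 'g' }

To compute FOLLOW(X), find every occurrence of X on a right-hand side N → α X β: add FIRST(β) \ {ε}, and if β is empty or nullable also add FOLLOW(N). Iterate to a fixed point.

In E → X a: X is followed by a, add FIRST(a) \ {ε} = { 'a' }
In B → X g: X is followed by g, add FIRST(g) \ {ε} = { 'g' }

Taking the union: FOLLOW(X) = { 'a', 'g' }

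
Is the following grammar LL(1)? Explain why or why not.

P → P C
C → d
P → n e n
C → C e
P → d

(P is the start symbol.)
No. Predict set conflict for P: { 'n' }

A grammar is LL(1) if for each non-terminal N with multiple productions, the predict sets of those productions are pairwise disjoint, where PREDICT(N → α) = (FIRST(α) \ {ε}) ∪ (FOLLOW(N) if α ⇒* ε).

Relevant sets:
  FIRST(P) = { 'd', 'n' }
  FIRST(C) = { 'd' }

For P:
  PREDICT(P → P C) = { 'd', 'n' }
  PREDICT(P → n e n) = { 'n' }
  PREDICT(P → d) = { 'd' }
For C:
  PREDICT(C → d) = { 'd' }
  PREDICT(C → C e) = { 'd' }

Conflict found: Predict set conflict for P: { 'n' }
The grammar is NOT LL(1).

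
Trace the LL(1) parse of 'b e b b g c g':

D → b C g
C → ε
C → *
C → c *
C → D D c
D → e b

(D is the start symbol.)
LL(1) parsing maintains a stack (initially the start symbol over $) and the input. At each step: if the stack top is a terminal, match it against the current input token; if it is a non-terminal N, replace it with the RHS of M[N, lookahead] (the unique production whose predict set contains the lookahead).

Stack is shown with the top on the left.

Stack        Input            Action
------------------------------------
D $          b e b b g c g $  output D → b C g
b C g $      b e b b g c g $  match 'b'
C g $        e b b g c g $    output C → D D c
D D c g $    e b b g c g $    output D → e b
e b D c g $  e b b g c g $    match 'e'
b D c g $    b b g c g $      match 'b'
D c g $      b g c g $        output D → b C g
b C g c g $  b g c g $        match 'b'
C g c g $    g c g $          output C → ε
g c g $      g c g $          match 'g'
c g $        c g $            match 'c'
g $          g $              match 'g'
$            $                accept

The string is accepted.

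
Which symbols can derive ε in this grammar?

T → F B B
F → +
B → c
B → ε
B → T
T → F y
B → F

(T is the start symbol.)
{ 'B' }

A non-terminal is nullable if it can derive ε (the empty string): either it has an ε-production, or it has a production whose right-hand side consists entirely of nullable non-terminals.

ε-productions: B → ε
So B is immediately nullable.
No further non-terminal can be added: every production for the remaining non-terminals contains a terminal or a non-nullable non-terminal.
Nullable = { 'B' }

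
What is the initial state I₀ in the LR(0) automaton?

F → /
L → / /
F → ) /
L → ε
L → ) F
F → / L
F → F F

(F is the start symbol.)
{ [F → . ) /], [F → . / L], [F → . /], [F → . F F], [F' → . F] }

First, augment the grammar with F' → F
I₀ = CLOSURE({ [F' → . F] }):
  [F' → . F] has the dot before F: add [F → . /], [F → . ) /], [F → . / L], [F → . F F]
No further items can be added.

I₀ = { [F → . ) /], [F → . / L], [F → . /], [F → . F F], [F' → . F] }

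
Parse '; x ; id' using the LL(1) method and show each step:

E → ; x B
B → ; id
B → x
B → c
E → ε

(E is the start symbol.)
LL(1) parsing maintains a stack (initially the start symbol over $) and the input. At each step: if the stack top is a terminal, match it against the current input token; if it is a non-terminal N, replace it with the RHS of M[N, lookahead] (the unique production whose predict set contains the lookahead).

Stack is shown with the top on the left.

Stack    Input       Action
---------------------------
E $      ; x ; id $  output E → ; x B
; x B $  ; x ; id $  match ';'
x B $    x ; id $    match 'x'
B $      ; id $      output B → ; id
; id $   ; id $      match ';'
id $     id $        match 'id'
$        $           accept

The string is accepted.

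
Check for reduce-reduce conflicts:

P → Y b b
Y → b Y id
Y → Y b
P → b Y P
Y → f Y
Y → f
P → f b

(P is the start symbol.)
No reduce-reduce conflicts

A reduce-reduce conflict occurs when an LR(0) state has two complete items [A → α .] and [B → β .] — both call for a reduction, and with no lookahead the parser cannot choose between them.

Augment with P' → P and build the canonical LR(0) collection (I0 = CLOSURE({[P' → . P]}), then GOTO on every symbol after a dot until no new states appear). It has 17 states:
  I0: { [P → . Y b b], [P → . b Y P], [P → . f b], [P' → . P], [Y → . Y b], [Y → . b Y id], [Y → . f Y], [Y → . f] }  — shift
  I1: { [P' → P .] }  — accept
  I2: { [P → Y . b b], [Y → Y . b] }  — shift
  I3: { [P → b . Y P], [Y → . Y b], [Y → . b Y id], [Y → . f Y], [Y → . f], [Y → b . Y id] }  — shift
  I4: { [P → f . b], [Y → . Y b], [Y → . b Y id], [Y → . f Y], [Y → . f], [Y → f . Y], [Y → f .] }  — shift, reduce
  I5: { [Y → Y . b], [Y → f Y .] }  — shift, reduce
  I6: { [P → f b .], [Y → . Y b], [Y → . b Y id], [Y → . f Y], [Y → . f], [Y → b . Y id] }  — shift, reduce
  I7: { [Y → . Y b], [Y → . b Y id], [Y → . f Y], [Y → . f], [Y → f . Y], [Y → f .] }  — shift, reduce
  I8: { [Y → . Y b], [Y → . b Y id], [Y → . f Y], [Y → . f], [Y → b . Y id] }  — shift
  I9: { [Y → Y . b], [Y → b Y . id] }  — shift
  I10: { [Y → Y b .] }  — reduce
  I11: { [Y → b Y id .] }  — reduce
  I12: { [P → . Y b b], [P → . b Y P], [P → . f b], [P → b Y . P], [Y → . Y b], [Y → . b Y id], [Y → . f Y], [Y → . f], [Y → Y . b], [Y → b Y . id] }  — shift
  I13: { [P → b Y P .] }  — reduce
  I14: { [P → b . Y P], [Y → . Y b], [Y → . b Y id], [Y → . f Y], [Y → . f], [Y → Y b .], [Y → b . Y id] }  — shift, reduce
  I15: { [P → Y b . b], [Y → Y b .] }  — shift, reduce
  I16: { [P → Y b b .] }  — reduce

No state contains more than one complete item.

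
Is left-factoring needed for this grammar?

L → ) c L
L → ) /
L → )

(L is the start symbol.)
Yes, L has productions with common prefix ')'

Left-factoring is needed when two productions for the same non-terminal
share a common prefix on the right-hand side.

Productions for L:
  L → ) c L
  L → ) /
  L → )

Found common prefix ')' in productions for L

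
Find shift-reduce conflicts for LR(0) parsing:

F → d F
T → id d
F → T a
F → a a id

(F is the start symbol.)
No shift-reduce conflicts

A shift-reduce conflict occurs when an LR(0) state has both:
  - a complete (reduce) item [A → α .] (dot at the end), and
  - a shift item [B → β . c γ] (dot before a terminal).

Augment with F' → F and build the canonical LR(0) collection (I0 = CLOSURE({[F' → . F]}), then GOTO on every symbol after a dot until no new states appear). It has 11 states:
  I0: { [F → . T a], [F → . a a id], [F → . d F], [F' → . F], [T → . id d] }  — shift
  I1: { [F' → F .] }  — accept
  I2: { [F → T . a] }  — shift
  I3: { [F → a . a id] }  — shift
  I4: { [F → . T a], [F → . a a id], [F → . d F], [F → d . F], [T → . id d] }  — shift
  I5: { [T → id . d] }  — shift
  I6: { [T → id d .] }  — reduce
  I7: { [F → d F .] }  — reduce
  I8: { [F → a a . id] }  — shift
  I9: { [F → a a id .] }  — reduce
  I10: { [F → T a .] }  — reduce

No state contains both a complete item and a shift item.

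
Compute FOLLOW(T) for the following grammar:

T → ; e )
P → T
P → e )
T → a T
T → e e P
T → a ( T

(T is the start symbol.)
{ $ }

T is the start symbol, so $ ∈ FOLLOW(T).
In P → T: T is at the end, add FOLLOW(P)
In T → a T: T is at the end; this adds FOLLOW(T) to itself — nothing new
In T → a ( T: T is at the end; this adds FOLLOW(T) to itself — nothing new

The FOLLOW sets referred to above (computed the same way, to a fixed point):
  FOLLOW(P) = { $ }

Taking the union: FOLLOW(T) = { $ }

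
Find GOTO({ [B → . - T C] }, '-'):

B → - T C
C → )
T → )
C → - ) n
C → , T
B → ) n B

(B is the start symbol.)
{ [B → - . T C], [T → . )] }

GOTO(I, '-') = CLOSURE({ [A → αX.β] : [A → α.Xβ] ∈ I, X = '-' })

Items with dot before '-', with the dot advanced:
  [B → . - T C] → [B → - . T C]
Closure of the advanced items:
  [B → - . T C] has the dot before T: add [T → . )]

GOTO = { [B → - . T C], [T → . )] }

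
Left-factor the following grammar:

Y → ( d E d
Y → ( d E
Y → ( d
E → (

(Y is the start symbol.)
Left-factoring transforms A → αβ₁ | αβ₂ into A → αA' and A' → β₁ | β₂
(α is the longest common prefix among the alternatives). Repeat until
no nonterminal has two alternatives with a common prefix.

Round 1: Y has alternatives sharing prefix '( d'. Introduce Y': Y → ( d Y'
  Add: Y' → E d
  Add: Y' → E
  Add: Y' → ε

Round 2: Y' has alternatives sharing prefix 'E'. Introduce Y'': Y' → E Y''
  Add: Y'' → d
  Add: Y'' → ε

No remaining common prefixes — done.

Resulting grammar:
Y → ( d Y'
Y' → E Y''
Y'' → d
Y'' → ε
Y' → ε
E → (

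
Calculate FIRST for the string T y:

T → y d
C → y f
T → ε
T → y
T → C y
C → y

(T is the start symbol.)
{ 'y' }

FIRST sets of the non-terminals involved (from the grammar, by fixed-point iteration):
  FIRST(T) = { 'y', ε }

To compute FIRST(T y), process the symbols left to right:
Symbol T is a non-terminal. Add FIRST(T) \ {ε} = { 'y' }
T is nullable (ε ∈ FIRST(T)), continue to the next symbol.
Symbol y is a terminal. Add 'y' and stop.
FIRST(T y) = { 'y' }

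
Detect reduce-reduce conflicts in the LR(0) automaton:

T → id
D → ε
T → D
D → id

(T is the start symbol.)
A reduce-reduce conflict occurs when an LR(0) state has two complete items [A → α .] and [B → β .] — both call for a reduction, and with no lookahead the parser cannot choose between them.

Augment with T' → T and build the canonical LR(0) collection (I0 = CLOSURE({[T' → . T]}), then GOTO on every symbol after a dot until no new states appear). It has 4 states:
  I0: { [D → . id], [D → .], [T → . D], [T → . id], [T' → . T] }  — shift, reduce
  I1: { [T → D .] }  — reduce
  I2: { [T' → T .] }  — accept
  I3: { [D → id .], [T → id .] }  — 2 reduces

I3 contains complete items [D → id .], [T → id .] — reduce-reduce conflict.

Answer: Yes — I3: [D → id .] vs [T → id .]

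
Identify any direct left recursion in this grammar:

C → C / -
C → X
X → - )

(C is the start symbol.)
Direct left recursion occurs when N → N α for some non-terminal N (the right-hand side begins with the left-hand side itself).

C → C / -: LEFT RECURSIVE (starts with C)
C → X: starts with X
X → - ): starts with '-'

The grammar has direct left recursion on: C.

Answer: Yes, C is left-recursive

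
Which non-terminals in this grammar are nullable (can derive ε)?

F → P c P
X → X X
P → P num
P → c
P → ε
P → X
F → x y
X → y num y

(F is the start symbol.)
ε-productions: P → ε
So P is immediately nullable.
No further non-terminal can be added: every production for the remaining non-terminals contains a terminal or a non-nullable non-terminal.
Nullable = { 'P' }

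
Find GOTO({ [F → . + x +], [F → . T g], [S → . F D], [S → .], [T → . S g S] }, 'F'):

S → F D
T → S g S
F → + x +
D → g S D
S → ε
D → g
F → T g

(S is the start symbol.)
{ [D → . g S D], [D → . g], [S → F . D] }

GOTO(I, 'F') = CLOSURE({ [A → αX.β] : [A → α.Xβ] ∈ I, X = 'F' })

Items with dot before 'F', with the dot advanced:
  [S → . F D] → [S → F . D]
Closure of the advanced items:
  [S → F . D] has the dot before D: add [D → . g S D], [D → . g]

GOTO = { [D → . g S D], [D → . g], [S → F . D] }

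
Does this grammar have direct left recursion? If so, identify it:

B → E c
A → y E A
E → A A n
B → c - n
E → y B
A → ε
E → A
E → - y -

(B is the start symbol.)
Direct left recursion occurs when N → N α for some non-terminal N (the right-hand side begins with the left-hand side itself).

B → E c: starts with E
A → y E A: starts with y
E → A A n: starts with A
B → c - n: starts with c
E → y B: starts with y
A → ε: starts with ε
E → A: starts with A
E → - y -: starts with '-'

No direct left recursion found.

Answer: No direct left recursion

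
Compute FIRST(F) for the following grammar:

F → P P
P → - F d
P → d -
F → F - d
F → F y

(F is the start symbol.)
{ '-', 'd' }

FIRST sets of the other non-terminals involved (by the same procedure, iterated to a fixed point):
  FIRST(P) = { '-', 'd' }

From F → P P:
  - P is a non-terminal: add FIRST(P) \ {ε} = { '-', 'd' }
    P is not nullable, so stop
From F → F - d:
  - F is the symbol being defined: contributes nothing new
    F is not nullable, so stop
From F → F y:
  - F is the symbol being defined: contributes nothing new
    F is not nullable, so stop

Collecting: FIRST(F) = { '-', 'd' }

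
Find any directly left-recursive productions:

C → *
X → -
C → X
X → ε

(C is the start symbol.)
No direct left recursion

C → *: starts with '*'
X → -: starts with '-'
C → X: starts with X
X → ε: starts with ε

No direct left recursion found.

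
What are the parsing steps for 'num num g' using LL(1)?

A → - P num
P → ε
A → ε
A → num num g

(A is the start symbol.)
LL(1) parsing maintains a stack (initially the start symbol over $) and the input. At each step: if the stack top is a terminal, match it against the current input token; if it is a non-terminal N, replace it with the RHS of M[N, lookahead] (the unique production whose predict set contains the lookahead).

Stack is shown with the top on the left.

Stack        Input        Action
--------------------------------
A $          num num g $  output A → num num g
num num g $  num num g $  match 'num'
num g $      num g $      match 'num'
g $          g $          match 'g'
$            $            accept

The string is accepted.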